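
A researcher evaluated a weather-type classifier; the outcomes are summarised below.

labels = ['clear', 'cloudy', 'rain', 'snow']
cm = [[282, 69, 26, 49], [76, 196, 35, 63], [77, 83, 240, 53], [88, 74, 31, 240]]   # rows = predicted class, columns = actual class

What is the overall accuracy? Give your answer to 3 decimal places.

0.570

Accuracy = trace / total = (282+196+240+240=958) / 1682 = 958/1682 = 0.570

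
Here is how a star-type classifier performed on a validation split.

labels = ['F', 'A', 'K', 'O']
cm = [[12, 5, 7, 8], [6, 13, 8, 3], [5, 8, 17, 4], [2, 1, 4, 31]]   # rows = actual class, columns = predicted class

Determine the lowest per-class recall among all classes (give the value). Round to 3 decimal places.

0.375

Per-class recall (TP/(TP+FN)):
  F: TP=12, FN=5+7+8=20 → 12/32 = 0.3750
  A: TP=13, FN=6+8+3=17 → 13/30 = 0.4333
  K: TP=17, FN=5+8+4=17 → 17/34 = 0.5000
  O: TP=31, FN=2+1+4=7 → 31/38 = 0.8158
Lowest is class 'F' with recall = 0.375.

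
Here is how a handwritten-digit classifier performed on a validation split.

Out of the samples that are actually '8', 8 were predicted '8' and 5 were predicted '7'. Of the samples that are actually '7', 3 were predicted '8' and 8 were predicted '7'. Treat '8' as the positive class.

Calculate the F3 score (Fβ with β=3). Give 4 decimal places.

0.6250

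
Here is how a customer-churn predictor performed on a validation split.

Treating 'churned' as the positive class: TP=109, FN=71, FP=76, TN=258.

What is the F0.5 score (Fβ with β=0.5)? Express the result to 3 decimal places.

Fβ = (1+β²)·TP / ((1+β²)·TP + β²·FN + FP), with β²=1/4
= 1.25·109 / (1.25·109 + 0.25·71 + 76) = 0.592

0.592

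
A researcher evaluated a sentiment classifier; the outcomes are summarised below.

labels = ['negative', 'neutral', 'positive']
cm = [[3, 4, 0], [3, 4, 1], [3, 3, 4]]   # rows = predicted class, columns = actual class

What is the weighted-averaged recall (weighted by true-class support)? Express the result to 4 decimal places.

0.4400

Per-class recall (TP/(TP+FN)):
  negative: TP=3, FN=3+3=6 → 3/9 = 0.33333
  neutral: TP=4, FN=4+3=7 → 4/11 = 0.36364
  positive: TP=4, FN=0+1=1 → 4/5 = 0.80000
Weighted-recall = Σ (supportᵢ/N)·recallᵢ with N=25: (9/25)·0.33333 + (11/25)·0.36364 + (5/25)·0.80000 = 0.4400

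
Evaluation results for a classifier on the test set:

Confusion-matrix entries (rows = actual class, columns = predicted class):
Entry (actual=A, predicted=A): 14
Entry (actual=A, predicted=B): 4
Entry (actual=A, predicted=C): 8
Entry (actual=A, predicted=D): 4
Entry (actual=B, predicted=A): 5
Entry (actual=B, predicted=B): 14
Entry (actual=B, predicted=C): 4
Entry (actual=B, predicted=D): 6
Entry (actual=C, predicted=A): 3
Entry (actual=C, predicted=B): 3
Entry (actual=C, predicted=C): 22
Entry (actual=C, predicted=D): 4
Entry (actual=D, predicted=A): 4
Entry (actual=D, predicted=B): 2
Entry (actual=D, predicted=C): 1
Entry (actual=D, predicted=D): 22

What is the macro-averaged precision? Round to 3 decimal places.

Per-class precision (TP/(TP+FP)):
  A: TP=14, FP=5+3+4=12 → 14/26 = 0.5385
  B: TP=14, FP=4+3+2=9 → 14/23 = 0.6087
  C: TP=22, FP=8+4+1=13 → 22/35 = 0.6286
  D: TP=22, FP=4+6+4=14 → 22/36 = 0.6111
Macro-precision = mean = (0.5385 + 0.6087 + 0.6286 + 0.6111) / 4 = 0.597

0.597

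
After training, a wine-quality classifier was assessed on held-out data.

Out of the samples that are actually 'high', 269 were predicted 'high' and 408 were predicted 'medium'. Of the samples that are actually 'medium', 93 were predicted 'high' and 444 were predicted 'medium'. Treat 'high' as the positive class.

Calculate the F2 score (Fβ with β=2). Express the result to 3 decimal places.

Fβ = (1+β²)·TP / ((1+β²)·TP + β²·FN + FP), with β²=4
= 5·269 / (5·269 + 4·408 + 93) = 0.438

0.438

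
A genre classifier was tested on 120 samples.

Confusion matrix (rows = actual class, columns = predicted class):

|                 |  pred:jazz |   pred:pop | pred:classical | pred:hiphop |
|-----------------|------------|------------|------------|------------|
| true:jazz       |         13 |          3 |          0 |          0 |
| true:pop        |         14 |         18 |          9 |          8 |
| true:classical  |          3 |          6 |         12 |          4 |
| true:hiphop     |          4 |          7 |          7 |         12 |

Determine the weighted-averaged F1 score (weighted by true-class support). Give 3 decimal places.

Per-class F1 score (2·TP/(2·TP+FP+FN)):
  jazz: TP=13, FP=14+3+4=21, FN=3+0+0=3 → 26/50 = 0.5200
  pop: TP=18, FP=3+6+7=16, FN=14+9+8=31 → 36/83 = 0.4337
  classical: TP=12, FP=0+9+7=16, FN=3+6+4=13 → 24/53 = 0.4528
  hiphop: TP=12, FP=0+8+4=12, FN=4+7+7=18 → 24/54 = 0.4444
Weighted-F1 score = Σ (supportᵢ/N)·F1 scoreᵢ with N=120: (16/120)·0.5200 + (49/120)·0.4337 + (25/120)·0.4528 + (30/120)·0.4444 = 0.452

0.452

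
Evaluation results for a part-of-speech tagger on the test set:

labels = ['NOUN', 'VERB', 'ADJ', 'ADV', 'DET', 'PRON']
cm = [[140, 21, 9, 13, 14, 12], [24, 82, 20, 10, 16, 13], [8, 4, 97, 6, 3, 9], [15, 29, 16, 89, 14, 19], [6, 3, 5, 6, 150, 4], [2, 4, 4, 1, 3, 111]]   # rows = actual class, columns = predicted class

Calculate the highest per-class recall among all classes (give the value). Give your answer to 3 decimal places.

Per-class recall (TP/(TP+FN)):
  NOUN: TP=140, FN=21+9+13+14+12=69 → 140/209 = 0.6699
  VERB: TP=82, FN=24+20+10+16+13=83 → 82/165 = 0.4970
  ADJ: TP=97, FN=8+4+6+3+9=30 → 97/127 = 0.7638
  ADV: TP=89, FN=15+29+16+14+19=93 → 89/182 = 0.4890
  DET: TP=150, FN=6+3+5+6+4=24 → 150/174 = 0.8621
  PRON: TP=111, FN=2+4+4+1+3=14 → 111/125 = 0.8880
Highest is class 'PRON' with recall = 0.888.

0.888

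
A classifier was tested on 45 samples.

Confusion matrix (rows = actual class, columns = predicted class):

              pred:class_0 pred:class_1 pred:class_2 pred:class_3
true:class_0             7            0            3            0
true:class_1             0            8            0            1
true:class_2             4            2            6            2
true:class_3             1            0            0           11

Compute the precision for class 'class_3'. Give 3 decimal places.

Take TP from the diagonal, FP from the rest of the 'class_3' prediction marginal, FN from the rest of the 'class_3' actual marginal.
precision = TP/(TP+FP).
class_3: TP=11, FP=0+1+2=3 → 11/14 = 0.7857

0.786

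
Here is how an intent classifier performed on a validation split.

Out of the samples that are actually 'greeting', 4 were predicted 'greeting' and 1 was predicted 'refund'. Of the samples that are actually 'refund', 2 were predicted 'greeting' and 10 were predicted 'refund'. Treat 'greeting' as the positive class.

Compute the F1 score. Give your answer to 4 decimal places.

Precision = TP/(TP+FP) = 4/6 = 0.6667
Recall = TP/(TP+FN) = 4/5 = 0.8000
F1 = 2·TP/(2·TP+FP+FN) = 8/11 = 0.7273

0.7273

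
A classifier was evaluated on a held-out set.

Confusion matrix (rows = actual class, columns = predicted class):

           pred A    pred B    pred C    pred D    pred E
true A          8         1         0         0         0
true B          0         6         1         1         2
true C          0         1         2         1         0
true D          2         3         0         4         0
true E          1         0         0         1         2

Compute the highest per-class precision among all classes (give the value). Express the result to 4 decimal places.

0.7273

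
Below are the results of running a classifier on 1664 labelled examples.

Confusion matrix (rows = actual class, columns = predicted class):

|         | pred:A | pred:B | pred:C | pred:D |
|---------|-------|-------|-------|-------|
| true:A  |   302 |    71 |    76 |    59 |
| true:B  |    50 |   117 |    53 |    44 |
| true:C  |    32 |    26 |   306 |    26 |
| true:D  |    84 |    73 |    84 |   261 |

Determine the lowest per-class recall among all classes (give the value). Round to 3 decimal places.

0.443

Per-class recall (TP/(TP+FN)):
  A: TP=302, FN=71+76+59=206 → 302/508 = 0.5945
  B: TP=117, FN=50+53+44=147 → 117/264 = 0.4432
  C: TP=306, FN=32+26+26=84 → 306/390 = 0.7846
  D: TP=261, FN=84+73+84=241 → 261/502 = 0.5199
Lowest is class 'B' with recall = 0.443.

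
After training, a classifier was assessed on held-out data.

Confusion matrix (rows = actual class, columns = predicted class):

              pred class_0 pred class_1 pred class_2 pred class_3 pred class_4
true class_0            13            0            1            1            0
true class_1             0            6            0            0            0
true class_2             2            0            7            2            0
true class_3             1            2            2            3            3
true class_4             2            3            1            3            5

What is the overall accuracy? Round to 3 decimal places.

Accuracy = trace / total = (13+6+7+3+5=34) / 57 = 34/57 = 0.596

0.596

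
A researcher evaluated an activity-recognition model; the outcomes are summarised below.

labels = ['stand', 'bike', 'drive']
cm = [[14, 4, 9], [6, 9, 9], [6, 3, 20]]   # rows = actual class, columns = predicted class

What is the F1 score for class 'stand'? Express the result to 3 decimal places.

Take TP from the diagonal, FP from the rest of the 'stand' prediction marginal, FN from the rest of the 'stand' actual marginal.
F1 score = 2·TP/(2·TP+FP+FN).
stand: TP=14, FP=6+6=12, FN=4+9=13 → 28/53 = 0.5283

0.528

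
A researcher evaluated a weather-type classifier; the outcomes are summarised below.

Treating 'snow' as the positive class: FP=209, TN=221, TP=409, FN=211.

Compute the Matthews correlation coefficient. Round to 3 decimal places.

0.174

MCC = (TP·TN − FP·FN) / √((TP+FP)(TP+FN)(TN+FP)(TN+FN))
Numerator = 409·221 − 209·211 = 46290
Denominator = √(618·620·430·432) = √71175801600 = 266787.9338
MCC = 46290 / 266787.9338 = 0.174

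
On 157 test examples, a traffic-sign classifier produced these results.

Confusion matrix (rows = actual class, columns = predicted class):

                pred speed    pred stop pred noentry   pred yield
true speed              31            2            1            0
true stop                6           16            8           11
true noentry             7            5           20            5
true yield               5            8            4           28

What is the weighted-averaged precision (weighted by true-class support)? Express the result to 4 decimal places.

Per-class precision (TP/(TP+FP)):
  speed: TP=31, FP=6+7+5=18 → 31/49 = 0.63265
  stop: TP=16, FP=2+5+8=15 → 16/31 = 0.51613
  noentry: TP=20, FP=1+8+4=13 → 20/33 = 0.60606
  yield: TP=28, FP=0+11+5=16 → 28/44 = 0.63636
Weighted-precision = Σ (supportᵢ/N)·precisionᵢ with N=157: (34/157)·0.63265 + (41/157)·0.51613 + (37/157)·0.60606 + (45/157)·0.63636 = 0.5970

0.5970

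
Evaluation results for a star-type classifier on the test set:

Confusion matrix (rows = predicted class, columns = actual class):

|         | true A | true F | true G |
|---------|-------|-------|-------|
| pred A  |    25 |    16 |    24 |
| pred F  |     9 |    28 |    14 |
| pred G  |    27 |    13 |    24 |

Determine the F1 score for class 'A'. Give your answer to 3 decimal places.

F1 score = 2·TP/(2·TP+FP+FN).
A: TP=25, FP=16+24=40, FN=9+27=36 → 50/126 = 0.3968

0.397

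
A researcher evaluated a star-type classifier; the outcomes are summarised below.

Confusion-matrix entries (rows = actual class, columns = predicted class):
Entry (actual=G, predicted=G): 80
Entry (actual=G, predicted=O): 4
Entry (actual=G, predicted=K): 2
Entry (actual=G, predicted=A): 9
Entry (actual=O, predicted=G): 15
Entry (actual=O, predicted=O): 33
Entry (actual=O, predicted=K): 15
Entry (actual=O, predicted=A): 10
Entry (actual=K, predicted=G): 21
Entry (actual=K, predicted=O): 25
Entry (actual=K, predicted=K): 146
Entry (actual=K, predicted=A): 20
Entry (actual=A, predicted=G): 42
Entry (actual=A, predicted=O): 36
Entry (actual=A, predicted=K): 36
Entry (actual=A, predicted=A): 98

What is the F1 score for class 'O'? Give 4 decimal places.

One-vs-rest for 'O': TP = diagonal; FP = other classes predicted 'O'; FN = 'O' predicted as other.
F1 score = 2·TP/(2·TP+FP+FN).
O: TP=33, FP=4+25+36=65, FN=15+15+10=40 → 66/171 = 0.38596

0.3860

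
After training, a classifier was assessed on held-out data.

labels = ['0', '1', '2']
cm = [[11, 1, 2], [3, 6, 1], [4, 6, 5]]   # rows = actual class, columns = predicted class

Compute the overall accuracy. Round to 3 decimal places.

0.564

Accuracy = trace / total = (11+6+5=22) / 39 = 22/39 = 0.564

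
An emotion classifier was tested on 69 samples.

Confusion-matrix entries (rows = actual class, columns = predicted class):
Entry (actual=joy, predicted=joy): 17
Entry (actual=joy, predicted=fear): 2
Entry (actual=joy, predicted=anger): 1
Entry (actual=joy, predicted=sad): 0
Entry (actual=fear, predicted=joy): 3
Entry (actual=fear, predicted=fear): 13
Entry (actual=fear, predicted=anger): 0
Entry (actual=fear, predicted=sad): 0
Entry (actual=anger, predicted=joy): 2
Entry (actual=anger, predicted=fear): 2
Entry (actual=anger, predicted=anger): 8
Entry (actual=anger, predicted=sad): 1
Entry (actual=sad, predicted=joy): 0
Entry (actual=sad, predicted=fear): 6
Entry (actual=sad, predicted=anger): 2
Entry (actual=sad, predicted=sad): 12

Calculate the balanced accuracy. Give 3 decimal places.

0.719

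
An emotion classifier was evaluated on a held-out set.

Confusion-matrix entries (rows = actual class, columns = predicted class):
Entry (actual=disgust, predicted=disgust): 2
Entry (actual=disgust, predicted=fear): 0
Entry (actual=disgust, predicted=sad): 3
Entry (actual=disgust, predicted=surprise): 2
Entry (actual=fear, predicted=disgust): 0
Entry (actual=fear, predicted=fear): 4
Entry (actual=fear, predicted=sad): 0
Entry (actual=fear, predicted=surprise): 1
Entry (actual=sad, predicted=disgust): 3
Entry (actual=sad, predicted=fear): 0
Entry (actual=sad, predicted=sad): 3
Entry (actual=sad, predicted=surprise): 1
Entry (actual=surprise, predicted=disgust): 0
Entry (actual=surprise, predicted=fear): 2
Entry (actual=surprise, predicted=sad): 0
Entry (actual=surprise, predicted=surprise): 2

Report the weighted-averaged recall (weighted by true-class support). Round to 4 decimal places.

0.4783

Per-class recall (TP/(TP+FN)):
  disgust: TP=2, FN=0+3+2=5 → 2/7 = 0.28571
  fear: TP=4, FN=0+0+1=1 → 4/5 = 0.80000
  sad: TP=3, FN=3+0+1=4 → 3/7 = 0.42857
  surprise: TP=2, FN=0+2+0=2 → 2/4 = 0.50000
Weighted-recall = Σ (supportᵢ/N)·recallᵢ with N=23: (7/23)·0.28571 + (5/23)·0.80000 + (7/23)·0.42857 + (4/23)·0.50000 = 0.4783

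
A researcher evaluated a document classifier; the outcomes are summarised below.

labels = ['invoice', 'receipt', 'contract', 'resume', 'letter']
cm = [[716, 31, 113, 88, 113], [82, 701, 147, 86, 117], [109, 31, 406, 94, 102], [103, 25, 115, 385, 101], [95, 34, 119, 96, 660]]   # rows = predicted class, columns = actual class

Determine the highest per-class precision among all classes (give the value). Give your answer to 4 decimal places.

0.6748

Per-class precision (TP/(TP+FP)):
  invoice: TP=716, FP=31+113+88+113=345 → 716/1061 = 0.67484
  receipt: TP=701, FP=82+147+86+117=432 → 701/1133 = 0.61871
  contract: TP=406, FP=109+31+94+102=336 → 406/742 = 0.54717
  resume: TP=385, FP=103+25+115+101=344 → 385/729 = 0.52812
  letter: TP=660, FP=95+34+119+96=344 → 660/1004 = 0.65737
Highest is class 'invoice' with precision = 0.6748.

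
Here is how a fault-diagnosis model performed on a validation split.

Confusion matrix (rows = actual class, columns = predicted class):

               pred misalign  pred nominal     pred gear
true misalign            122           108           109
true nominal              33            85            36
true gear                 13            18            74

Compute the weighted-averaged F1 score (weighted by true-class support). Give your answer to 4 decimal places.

0.4730

Per-class F1 score (2·TP/(2·TP+FP+FN)):
  misalign: TP=122, FP=33+13=46, FN=108+109=217 → 244/507 = 0.48126
  nominal: TP=85, FP=108+18=126, FN=33+36=69 → 170/365 = 0.46575
  gear: TP=74, FP=109+36=145, FN=13+18=31 → 148/324 = 0.45679
Weighted-F1 score = Σ (supportᵢ/N)·F1 scoreᵢ with N=598: (339/598)·0.48126 + (154/598)·0.46575 + (105/598)·0.45679 = 0.4730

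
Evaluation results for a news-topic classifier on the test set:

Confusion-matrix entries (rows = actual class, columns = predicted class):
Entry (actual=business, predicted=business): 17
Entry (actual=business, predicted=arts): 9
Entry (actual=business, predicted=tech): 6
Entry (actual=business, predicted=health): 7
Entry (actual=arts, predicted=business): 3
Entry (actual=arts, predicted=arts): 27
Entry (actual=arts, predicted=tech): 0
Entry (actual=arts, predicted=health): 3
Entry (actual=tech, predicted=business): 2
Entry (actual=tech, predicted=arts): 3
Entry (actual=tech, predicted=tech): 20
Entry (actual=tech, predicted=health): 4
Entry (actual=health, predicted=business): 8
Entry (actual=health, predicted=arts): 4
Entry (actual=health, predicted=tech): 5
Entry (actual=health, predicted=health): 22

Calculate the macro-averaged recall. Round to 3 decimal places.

0.627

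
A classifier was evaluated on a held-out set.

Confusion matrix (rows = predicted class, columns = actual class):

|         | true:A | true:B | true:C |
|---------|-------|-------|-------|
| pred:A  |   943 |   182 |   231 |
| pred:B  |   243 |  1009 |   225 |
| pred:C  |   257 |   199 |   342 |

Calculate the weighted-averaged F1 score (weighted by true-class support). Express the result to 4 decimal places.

Per-class F1 score (2·TP/(2·TP+FP+FN)):
  A: TP=943, FP=182+231=413, FN=243+257=500 → 1886/2799 = 0.67381
  B: TP=1009, FP=243+225=468, FN=182+199=381 → 2018/2867 = 0.70387
  C: TP=342, FP=257+199=456, FN=231+225=456 → 684/1596 = 0.42857
Weighted-F1 score = Σ (supportᵢ/N)·F1 scoreᵢ with N=3631: (1443/3631)·0.67381 + (1390/3631)·0.70387 + (798/3631)·0.42857 = 0.6314

0.6314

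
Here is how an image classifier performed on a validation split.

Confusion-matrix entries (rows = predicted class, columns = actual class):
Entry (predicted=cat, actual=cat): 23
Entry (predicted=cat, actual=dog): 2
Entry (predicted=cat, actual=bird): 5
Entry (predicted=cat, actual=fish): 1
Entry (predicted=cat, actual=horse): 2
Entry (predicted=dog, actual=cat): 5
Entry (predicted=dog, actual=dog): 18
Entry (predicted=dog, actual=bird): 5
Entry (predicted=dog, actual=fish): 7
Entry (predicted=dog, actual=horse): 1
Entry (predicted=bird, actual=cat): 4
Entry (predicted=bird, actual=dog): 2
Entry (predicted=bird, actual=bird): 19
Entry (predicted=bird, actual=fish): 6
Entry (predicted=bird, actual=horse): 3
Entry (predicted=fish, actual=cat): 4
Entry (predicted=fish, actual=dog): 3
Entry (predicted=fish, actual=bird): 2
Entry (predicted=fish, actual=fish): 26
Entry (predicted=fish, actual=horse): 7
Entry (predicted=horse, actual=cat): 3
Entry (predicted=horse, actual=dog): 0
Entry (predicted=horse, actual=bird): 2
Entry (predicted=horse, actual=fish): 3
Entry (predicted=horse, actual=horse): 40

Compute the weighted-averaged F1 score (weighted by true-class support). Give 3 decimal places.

Per-class F1 score (2·TP/(2·TP+FP+FN)):
  cat: TP=23, FP=2+5+1+2=10, FN=5+4+4+3=16 → 46/72 = 0.6389
  dog: TP=18, FP=5+5+7+1=18, FN=2+2+3+0=7 → 36/61 = 0.5902
  bird: TP=19, FP=4+2+6+3=15, FN=5+5+2+2=14 → 38/67 = 0.5672
  fish: TP=26, FP=4+3+2+7=16, FN=1+7+6+3=17 → 52/85 = 0.6118
  horse: TP=40, FP=3+0+2+3=8, FN=2+1+3+7=13 → 80/101 = 0.7921
Weighted-F1 score = Σ (supportᵢ/N)·F1 scoreᵢ with N=193: (39/193)·0.6389 + (25/193)·0.5902 + (33/193)·0.5672 + (43/193)·0.6118 + (53/193)·0.7921 = 0.656

0.656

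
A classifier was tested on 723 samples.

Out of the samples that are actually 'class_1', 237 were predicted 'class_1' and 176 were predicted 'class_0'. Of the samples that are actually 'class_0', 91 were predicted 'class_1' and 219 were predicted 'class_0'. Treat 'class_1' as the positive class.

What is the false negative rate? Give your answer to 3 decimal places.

0.426

FNR = FN/(FN+TP) = 176/(176+237) = 0.426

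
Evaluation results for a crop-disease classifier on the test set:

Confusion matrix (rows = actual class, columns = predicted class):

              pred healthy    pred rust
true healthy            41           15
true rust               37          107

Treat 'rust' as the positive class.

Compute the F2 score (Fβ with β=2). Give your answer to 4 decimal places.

0.7665

Fβ = (1+β²)·TP / ((1+β²)·TP + β²·FN + FP), with β²=4
= 5·107 / (5·107 + 4·37 + 15) = 0.7665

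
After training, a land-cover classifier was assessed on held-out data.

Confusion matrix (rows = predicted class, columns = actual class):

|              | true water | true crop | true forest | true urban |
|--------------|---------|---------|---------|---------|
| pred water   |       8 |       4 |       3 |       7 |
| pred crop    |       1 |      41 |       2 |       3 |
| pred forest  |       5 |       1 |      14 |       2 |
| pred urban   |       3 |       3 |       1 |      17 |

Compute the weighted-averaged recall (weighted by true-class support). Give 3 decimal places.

Per-class recall (TP/(TP+FN)):
  water: TP=8, FN=1+5+3=9 → 8/17 = 0.4706
  crop: TP=41, FN=4+1+3=8 → 41/49 = 0.8367
  forest: TP=14, FN=3+2+1=6 → 14/20 = 0.7000
  urban: TP=17, FN=7+3+2=12 → 17/29 = 0.5862
Weighted-recall = Σ (supportᵢ/N)·recallᵢ with N=115: (17/115)·0.4706 + (49/115)·0.8367 + (20/115)·0.7000 + (29/115)·0.5862 = 0.696

0.696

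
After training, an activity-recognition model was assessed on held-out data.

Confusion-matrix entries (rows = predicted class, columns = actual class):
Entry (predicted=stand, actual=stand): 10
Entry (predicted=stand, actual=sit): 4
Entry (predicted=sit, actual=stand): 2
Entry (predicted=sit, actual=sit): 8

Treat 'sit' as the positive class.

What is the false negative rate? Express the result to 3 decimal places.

0.333

FNR = FN/(FN+TP) = 4/(4+8) = 0.333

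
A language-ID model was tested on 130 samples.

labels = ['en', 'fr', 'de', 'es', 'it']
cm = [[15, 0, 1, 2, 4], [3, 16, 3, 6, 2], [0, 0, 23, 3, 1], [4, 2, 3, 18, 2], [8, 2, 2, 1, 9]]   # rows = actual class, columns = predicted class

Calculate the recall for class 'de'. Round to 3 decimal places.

Take TP from the diagonal, FP from the rest of the 'de' prediction marginal, FN from the rest of the 'de' actual marginal.
recall = TP/(TP+FN).
de: TP=23, FN=0+0+3+1=4 → 23/27 = 0.8519

0.852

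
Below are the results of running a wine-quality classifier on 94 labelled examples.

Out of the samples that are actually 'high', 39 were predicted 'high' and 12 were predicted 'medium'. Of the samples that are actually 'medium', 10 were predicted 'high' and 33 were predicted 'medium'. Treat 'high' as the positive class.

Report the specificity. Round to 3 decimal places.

0.767

Specificity = TN/(TN+FP) = 33/(33+10) = 0.767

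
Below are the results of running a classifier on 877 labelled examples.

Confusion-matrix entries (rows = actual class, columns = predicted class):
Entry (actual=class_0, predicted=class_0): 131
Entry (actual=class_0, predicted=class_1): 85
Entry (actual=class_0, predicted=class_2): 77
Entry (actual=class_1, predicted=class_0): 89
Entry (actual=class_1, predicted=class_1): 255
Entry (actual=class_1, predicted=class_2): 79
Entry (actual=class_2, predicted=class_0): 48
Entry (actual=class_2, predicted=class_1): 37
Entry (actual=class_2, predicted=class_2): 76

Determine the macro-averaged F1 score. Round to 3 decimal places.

Per-class F1 score (2·TP/(2·TP+FP+FN)):
  class_0: TP=131, FP=89+48=137, FN=85+77=162 → 262/561 = 0.4670
  class_1: TP=255, FP=85+37=122, FN=89+79=168 → 510/800 = 0.6375
  class_2: TP=76, FP=77+79=156, FN=48+37=85 → 152/393 = 0.3868
Macro-F1 score = mean = (0.4670 + 0.6375 + 0.3868) / 3 = 0.497

0.497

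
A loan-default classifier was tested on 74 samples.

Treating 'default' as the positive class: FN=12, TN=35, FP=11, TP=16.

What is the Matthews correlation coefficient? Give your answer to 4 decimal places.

0.3348

MCC = (TP·TN − FP·FN) / √((TP+FP)(TP+FN)(TN+FP)(TN+FN))
Numerator = 16·35 − 11·12 = 428
Denominator = √(27·28·46·47) = √1634472 = 1278.4647
MCC = 428 / 1278.4647 = 0.3348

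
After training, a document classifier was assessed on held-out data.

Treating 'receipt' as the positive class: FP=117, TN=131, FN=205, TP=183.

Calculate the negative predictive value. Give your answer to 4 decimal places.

0.3899

NPV = TN/(TN+FN) = 131/(131+205) = 0.3899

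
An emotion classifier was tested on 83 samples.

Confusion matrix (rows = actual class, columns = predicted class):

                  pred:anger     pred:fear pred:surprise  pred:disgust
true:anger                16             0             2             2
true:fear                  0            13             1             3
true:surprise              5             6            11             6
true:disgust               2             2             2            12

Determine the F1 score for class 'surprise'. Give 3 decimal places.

Take TP from the diagonal, FP from the rest of the 'surprise' prediction marginal, FN from the rest of the 'surprise' actual marginal.
F1 score = 2·TP/(2·TP+FP+FN).
surprise: TP=11, FP=2+1+2=5, FN=5+6+6=17 → 22/44 = 0.5000

0.500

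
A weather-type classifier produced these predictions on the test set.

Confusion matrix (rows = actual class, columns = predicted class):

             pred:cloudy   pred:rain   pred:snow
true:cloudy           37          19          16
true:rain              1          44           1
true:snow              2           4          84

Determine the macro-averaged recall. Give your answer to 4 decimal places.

0.8012

Per-class recall (TP/(TP+FN)):
  cloudy: TP=37, FN=19+16=35 → 37/72 = 0.51389
  rain: TP=44, FN=1+1=2 → 44/46 = 0.95652
  snow: TP=84, FN=2+4=6 → 84/90 = 0.93333
Macro-recall = mean = (0.51389 + 0.95652 + 0.93333) / 3 = 0.8012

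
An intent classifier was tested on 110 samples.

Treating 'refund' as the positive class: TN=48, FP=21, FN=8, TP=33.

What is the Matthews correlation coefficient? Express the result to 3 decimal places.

0.484

MCC = (TP·TN − FP·FN) / √((TP+FP)(TP+FN)(TN+FP)(TN+FN))
Numerator = 33·48 − 21·8 = 1416
Denominator = √(54·41·69·56) = √8554896 = 2924.8754
MCC = 1416 / 2924.8754 = 0.484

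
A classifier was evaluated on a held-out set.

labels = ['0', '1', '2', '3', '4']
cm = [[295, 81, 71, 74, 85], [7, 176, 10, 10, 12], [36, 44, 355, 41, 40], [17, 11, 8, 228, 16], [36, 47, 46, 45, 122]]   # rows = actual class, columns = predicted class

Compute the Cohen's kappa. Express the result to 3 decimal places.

0.514

Observed agreement pₒ = trace/N = 1176/1913 = 0.6147
Expected agreement pₑ = Σ (rowᵢ·colᵢ)/N² = (606·391 + 215·359 + 516·490 + 280·398 + 296·275)/1913² = 0.2076
κ = (pₒ − pₑ)/(1 − pₑ) = (0.6147 − 0.2076)/(1 − 0.2076) = 0.514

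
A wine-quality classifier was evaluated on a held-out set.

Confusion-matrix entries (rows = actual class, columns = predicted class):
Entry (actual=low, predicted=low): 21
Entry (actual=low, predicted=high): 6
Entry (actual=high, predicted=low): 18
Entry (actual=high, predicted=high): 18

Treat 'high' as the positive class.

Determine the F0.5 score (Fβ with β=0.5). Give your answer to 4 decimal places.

Fβ = (1+β²)·TP / ((1+β²)·TP + β²·FN + FP), with β²=1/4
= 1.25·18 / (1.25·18 + 0.25·18 + 6) = 0.6818

0.6818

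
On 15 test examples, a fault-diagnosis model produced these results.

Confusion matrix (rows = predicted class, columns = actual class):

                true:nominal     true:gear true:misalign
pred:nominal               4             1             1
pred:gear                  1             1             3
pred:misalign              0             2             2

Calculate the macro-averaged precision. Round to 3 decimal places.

Per-class precision (TP/(TP+FP)):
  nominal: TP=4, FP=1+1=2 → 4/6 = 0.6667
  gear: TP=1, FP=1+3=4 → 1/5 = 0.2000
  misalign: TP=2, FP=0+2=2 → 2/4 = 0.5000
Macro-precision = mean = (0.6667 + 0.2000 + 0.5000) / 3 = 0.456

0.456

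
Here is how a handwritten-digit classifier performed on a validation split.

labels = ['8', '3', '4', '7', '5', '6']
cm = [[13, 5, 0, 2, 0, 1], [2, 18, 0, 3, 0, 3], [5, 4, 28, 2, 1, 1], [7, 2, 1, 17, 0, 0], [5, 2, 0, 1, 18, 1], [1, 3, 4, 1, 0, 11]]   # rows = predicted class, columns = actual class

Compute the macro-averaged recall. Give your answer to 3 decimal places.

Per-class recall (TP/(TP+FN)):
  8: TP=13, FN=2+5+7+5+1=20 → 13/33 = 0.3939
  3: TP=18, FN=5+4+2+2+3=16 → 18/34 = 0.5294
  4: TP=28, FN=0+0+1+0+4=5 → 28/33 = 0.8485
  7: TP=17, FN=2+3+2+1+1=9 → 17/26 = 0.6538
  5: TP=18, FN=0+0+1+0+0=1 → 18/19 = 0.9474
  6: TP=11, FN=1+3+1+0+1=6 → 11/17 = 0.6471
Macro-recall = mean = (0.3939 + 0.5294 + 0.8485 + 0.6538 + 0.9474 + 0.6471) / 6 = 0.670

0.670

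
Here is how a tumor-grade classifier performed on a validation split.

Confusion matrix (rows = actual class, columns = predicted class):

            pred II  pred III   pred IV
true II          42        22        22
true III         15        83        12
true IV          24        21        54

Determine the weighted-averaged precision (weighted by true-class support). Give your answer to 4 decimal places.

0.6027

Per-class precision (TP/(TP+FP)):
  II: TP=42, FP=15+24=39 → 42/81 = 0.51852
  III: TP=83, FP=22+21=43 → 83/126 = 0.65873
  IV: TP=54, FP=22+12=34 → 54/88 = 0.61364
Weighted-precision = Σ (supportᵢ/N)·precisionᵢ with N=295: (86/295)·0.51852 + (110/295)·0.65873 + (99/295)·0.61364 = 0.6027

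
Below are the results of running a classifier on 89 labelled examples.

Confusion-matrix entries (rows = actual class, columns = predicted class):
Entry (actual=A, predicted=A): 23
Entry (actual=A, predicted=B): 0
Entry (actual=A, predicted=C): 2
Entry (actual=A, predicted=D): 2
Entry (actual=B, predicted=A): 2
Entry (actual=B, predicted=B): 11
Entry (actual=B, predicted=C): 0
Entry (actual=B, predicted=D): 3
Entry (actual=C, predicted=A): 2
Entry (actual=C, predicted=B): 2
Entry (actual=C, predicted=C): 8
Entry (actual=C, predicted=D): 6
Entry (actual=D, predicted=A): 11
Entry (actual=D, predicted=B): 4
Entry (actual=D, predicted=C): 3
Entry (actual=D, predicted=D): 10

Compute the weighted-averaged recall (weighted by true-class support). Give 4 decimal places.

Per-class recall (TP/(TP+FN)):
  A: TP=23, FN=0+2+2=4 → 23/27 = 0.85185
  B: TP=11, FN=2+0+3=5 → 11/16 = 0.68750
  C: TP=8, FN=2+2+6=10 → 8/18 = 0.44444
  D: TP=10, FN=11+4+3=18 → 10/28 = 0.35714
Weighted-recall = Σ (supportᵢ/N)·recallᵢ with N=89: (27/89)·0.85185 + (16/89)·0.68750 + (18/89)·0.44444 + (28/89)·0.35714 = 0.5843

0.5843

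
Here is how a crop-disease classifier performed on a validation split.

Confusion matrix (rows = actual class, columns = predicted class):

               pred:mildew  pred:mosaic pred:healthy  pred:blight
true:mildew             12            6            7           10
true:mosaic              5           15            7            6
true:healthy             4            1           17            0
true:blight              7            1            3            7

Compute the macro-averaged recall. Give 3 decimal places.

Per-class recall (TP/(TP+FN)):
  mildew: TP=12, FN=6+7+10=23 → 12/35 = 0.3429
  mosaic: TP=15, FN=5+7+6=18 → 15/33 = 0.4545
  healthy: TP=17, FN=4+1+0=5 → 17/22 = 0.7727
  blight: TP=7, FN=7+1+3=11 → 7/18 = 0.3889
Macro-recall = mean = (0.3429 + 0.4545 + 0.7727 + 0.3889) / 4 = 0.490

0.490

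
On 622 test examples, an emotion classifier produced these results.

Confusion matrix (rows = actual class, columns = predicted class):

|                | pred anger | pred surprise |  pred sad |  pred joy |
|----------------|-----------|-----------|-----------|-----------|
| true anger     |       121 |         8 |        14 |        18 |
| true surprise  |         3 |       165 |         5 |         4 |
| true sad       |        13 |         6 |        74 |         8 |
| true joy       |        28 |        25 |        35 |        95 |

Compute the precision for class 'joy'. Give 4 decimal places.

One-vs-rest for 'joy': TP = diagonal; FP = other classes predicted 'joy'; FN = 'joy' predicted as other.
precision = TP/(TP+FP).
joy: TP=95, FP=18+4+8=30 → 95/125 = 0.76000

0.7600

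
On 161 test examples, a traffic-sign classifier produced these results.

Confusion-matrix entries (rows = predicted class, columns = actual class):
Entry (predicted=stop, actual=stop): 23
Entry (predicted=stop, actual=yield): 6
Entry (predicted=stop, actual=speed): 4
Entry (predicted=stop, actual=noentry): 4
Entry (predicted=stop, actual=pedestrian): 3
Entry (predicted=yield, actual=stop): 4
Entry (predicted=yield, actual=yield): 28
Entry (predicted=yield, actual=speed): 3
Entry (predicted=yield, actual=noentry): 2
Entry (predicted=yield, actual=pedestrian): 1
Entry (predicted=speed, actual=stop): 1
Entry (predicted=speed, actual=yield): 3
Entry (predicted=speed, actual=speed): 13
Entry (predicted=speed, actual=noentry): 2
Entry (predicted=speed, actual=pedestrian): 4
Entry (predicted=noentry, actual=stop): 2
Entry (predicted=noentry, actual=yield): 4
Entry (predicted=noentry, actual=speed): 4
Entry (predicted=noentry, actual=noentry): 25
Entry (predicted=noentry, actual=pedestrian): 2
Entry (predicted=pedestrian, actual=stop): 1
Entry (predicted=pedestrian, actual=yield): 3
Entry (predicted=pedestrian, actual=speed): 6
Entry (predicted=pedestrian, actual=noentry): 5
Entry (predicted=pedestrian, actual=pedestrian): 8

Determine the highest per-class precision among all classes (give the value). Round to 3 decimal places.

Per-class precision (TP/(TP+FP)):
  stop: TP=23, FP=6+4+4+3=17 → 23/40 = 0.5750
  yield: TP=28, FP=4+3+2+1=10 → 28/38 = 0.7368
  speed: TP=13, FP=1+3+2+4=10 → 13/23 = 0.5652
  noentry: TP=25, FP=2+4+4+2=12 → 25/37 = 0.6757
  pedestrian: TP=8, FP=1+3+6+5=15 → 8/23 = 0.3478
Highest is class 'yield' with precision = 0.737.

0.737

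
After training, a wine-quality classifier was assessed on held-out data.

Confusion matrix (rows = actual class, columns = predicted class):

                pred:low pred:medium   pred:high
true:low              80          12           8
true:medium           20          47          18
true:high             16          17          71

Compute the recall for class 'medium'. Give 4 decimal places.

0.5529

Take TP from the diagonal, FP from the rest of the 'medium' prediction marginal, FN from the rest of the 'medium' actual marginal.
recall = TP/(TP+FN).
medium: TP=47, FN=20+18=38 → 47/85 = 0.55294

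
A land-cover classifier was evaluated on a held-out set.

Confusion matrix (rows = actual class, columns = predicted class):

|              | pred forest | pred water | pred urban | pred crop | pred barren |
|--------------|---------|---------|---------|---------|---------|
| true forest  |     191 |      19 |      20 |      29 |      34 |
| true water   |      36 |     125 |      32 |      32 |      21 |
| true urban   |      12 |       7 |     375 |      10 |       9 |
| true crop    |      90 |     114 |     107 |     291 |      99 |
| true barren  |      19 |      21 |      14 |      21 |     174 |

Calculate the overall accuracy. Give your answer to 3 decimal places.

0.608

Accuracy = trace / total = (191+125+375+291+174=1156) / 1902 = 1156/1902 = 0.608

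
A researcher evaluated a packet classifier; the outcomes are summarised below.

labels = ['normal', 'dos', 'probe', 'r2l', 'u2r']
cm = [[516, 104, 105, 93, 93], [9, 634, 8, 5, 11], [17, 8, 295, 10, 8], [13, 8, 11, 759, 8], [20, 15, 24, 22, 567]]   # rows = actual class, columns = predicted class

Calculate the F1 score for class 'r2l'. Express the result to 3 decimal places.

0.899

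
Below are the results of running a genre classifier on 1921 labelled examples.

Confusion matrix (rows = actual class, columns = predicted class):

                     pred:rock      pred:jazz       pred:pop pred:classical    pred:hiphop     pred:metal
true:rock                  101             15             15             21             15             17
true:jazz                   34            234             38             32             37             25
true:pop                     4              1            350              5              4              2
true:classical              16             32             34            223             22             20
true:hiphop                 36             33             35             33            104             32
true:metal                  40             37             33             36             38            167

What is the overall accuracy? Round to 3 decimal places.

0.614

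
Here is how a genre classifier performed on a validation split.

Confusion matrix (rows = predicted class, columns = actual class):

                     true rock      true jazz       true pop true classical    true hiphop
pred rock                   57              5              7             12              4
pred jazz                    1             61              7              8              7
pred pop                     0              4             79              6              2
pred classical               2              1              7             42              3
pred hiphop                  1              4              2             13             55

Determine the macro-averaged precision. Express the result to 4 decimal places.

0.7524

Per-class precision (TP/(TP+FP)):
  rock: TP=57, FP=5+7+12+4=28 → 57/85 = 0.67059
  jazz: TP=61, FP=1+7+8+7=23 → 61/84 = 0.72619
  pop: TP=79, FP=0+4+6+2=12 → 79/91 = 0.86813
  classical: TP=42, FP=2+1+7+3=13 → 42/55 = 0.76364
  hiphop: TP=55, FP=1+4+2+13=20 → 55/75 = 0.73333
Macro-precision = mean = (0.67059 + 0.72619 + 0.86813 + 0.76364 + 0.73333) / 5 = 0.7524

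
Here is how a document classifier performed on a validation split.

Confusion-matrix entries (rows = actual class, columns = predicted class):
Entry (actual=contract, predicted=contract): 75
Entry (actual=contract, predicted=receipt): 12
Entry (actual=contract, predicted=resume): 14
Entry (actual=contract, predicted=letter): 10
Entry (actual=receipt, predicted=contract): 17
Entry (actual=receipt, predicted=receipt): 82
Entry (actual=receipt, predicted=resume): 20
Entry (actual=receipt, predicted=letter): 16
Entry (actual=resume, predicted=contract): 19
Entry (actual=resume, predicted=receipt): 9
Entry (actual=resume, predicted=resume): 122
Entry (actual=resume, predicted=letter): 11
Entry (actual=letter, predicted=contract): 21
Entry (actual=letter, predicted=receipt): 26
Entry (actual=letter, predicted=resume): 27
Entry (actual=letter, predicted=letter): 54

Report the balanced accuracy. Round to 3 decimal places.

0.616

Balanced accuracy = mean of per-class recall.
  contract: recall = 75/111 = 0.6757
  receipt: recall = 82/135 = 0.6074
  resume: recall = 122/161 = 0.7578
  letter: recall = 54/128 = 0.4219
Mean = (0.6757 + 0.6074 + 0.7578 + 0.4219) / 4 = 0.616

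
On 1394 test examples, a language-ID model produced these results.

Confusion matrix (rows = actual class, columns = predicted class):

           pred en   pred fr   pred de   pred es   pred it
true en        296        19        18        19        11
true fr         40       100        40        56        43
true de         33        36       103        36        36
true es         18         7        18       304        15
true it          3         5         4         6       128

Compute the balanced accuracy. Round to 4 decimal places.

Balanced accuracy = mean of per-class recall.
  en: recall = 296/363 = 0.81543
  fr: recall = 100/279 = 0.35842
  de: recall = 103/244 = 0.42213
  es: recall = 304/362 = 0.83978
  it: recall = 128/146 = 0.87671
Mean = (0.81543 + 0.35842 + 0.42213 + 0.83978 + 0.87671) / 5 = 0.6625

0.6625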